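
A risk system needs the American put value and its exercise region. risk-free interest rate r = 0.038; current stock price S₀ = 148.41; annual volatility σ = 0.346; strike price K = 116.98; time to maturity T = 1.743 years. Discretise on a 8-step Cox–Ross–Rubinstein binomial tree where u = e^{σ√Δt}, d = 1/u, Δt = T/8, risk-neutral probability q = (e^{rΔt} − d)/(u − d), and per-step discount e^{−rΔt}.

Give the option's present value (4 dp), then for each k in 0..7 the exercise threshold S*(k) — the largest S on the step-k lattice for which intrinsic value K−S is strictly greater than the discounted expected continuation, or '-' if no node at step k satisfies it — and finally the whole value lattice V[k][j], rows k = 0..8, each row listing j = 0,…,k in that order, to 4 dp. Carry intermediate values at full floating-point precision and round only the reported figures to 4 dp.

Δt=0.21788, u=1.17528, d=0.85086, q=0.48534, disc=e^(-rΔt)=0.99175
k=8 terminal: V=max(K-S,0) → 76.2096 60.6649 39.1935 9.5356 0.0000 0.0000 0.0000 0.0000 0.0000
k=7: j=0 S=47.9165 intr=69.0635 cont=68.0990 V=69.0635[EX]; j=1 S=66.1858 intr=50.7942 cont=49.8297 V=50.7942[EX]; j=2 S=91.4206 intr=25.5594 cont=24.5949 V=25.5594[EX]; j=3 S=126.2768 intr=0.0000 cont=4.8672 V=4.8672[hold]; j=4 S=174.4227 intr=0.0000 cont=0.0000 V=0.0000[hold]; j=5 S=240.9253 intr=0.0000 cont=0.0000 V=0.0000[hold]; j=6 S=332.7835 intr=0.0000 cont=0.0000 V=0.0000[hold]; j=7 S=459.6649 intr=0.0000 cont=0.0000 V=0.0000[hold]  S*(7)=91.4206
k=6: j=0 S=56.3151 intr=60.6649 cont=59.7004 V=60.6649[EX]; j=1 S=77.7865 intr=39.1935 cont=38.2290 V=39.1935[EX]; j=2 S=107.4444 intr=9.5356 cont=15.3887 V=15.3887[hold]; j=3 S=148.4100 intr=0.0000 cont=2.4843 V=2.4843[hold]; j=4 S=204.9947 intr=0.0000 cont=0.0000 V=0.0000[hold]; j=5 S=283.1536 intr=0.0000 cont=0.0000 V=0.0000[hold]; j=6 S=391.1124 intr=0.0000 cont=0.0000 V=0.0000[hold]  S*(6)=77.7865
k=5: j=0 S=66.1858 intr=50.7942 cont=49.8297 V=50.7942[EX]; j=1 S=91.4206 intr=25.5594 cont=27.4122 V=27.4122[hold]; j=2 S=126.2768 intr=0.0000 cont=9.0505 V=9.0505[hold]; j=3 S=174.4227 intr=0.0000 cont=1.2680 V=1.2680[hold]; j=4 S=240.9253 intr=0.0000 cont=0.0000 V=0.0000[hold]; j=5 S=332.7835 intr=0.0000 cont=0.0000 V=0.0000[hold]  S*(5)=66.1858
k=4: j=0 S=77.7865 intr=39.1935 cont=39.1208 V=39.1935[EX]; j=1 S=107.4444 intr=9.5356 cont=18.3480 V=18.3480[hold]; j=2 S=148.4100 intr=0.0000 cont=5.2299 V=5.2299[hold]; j=3 S=204.9947 intr=0.0000 cont=0.6472 V=0.6472[hold]; j=4 S=283.1536 intr=0.0000 cont=0.0000 V=0.0000[hold]  S*(4)=77.7865
k=3: j=0 S=91.4206 intr=25.5594 cont=28.8366 V=28.8366[hold]; j=1 S=126.2768 intr=0.0000 cont=11.8825 V=11.8825[hold]; j=2 S=174.4227 intr=0.0000 cont=2.9809 V=2.9809[hold]; j=3 S=240.9253 intr=0.0000 cont=0.3304 V=0.3304[hold]  S*(3)=-
k=2: j=0 S=107.4444 intr=9.5356 cont=20.4382 V=20.4382[hold]; j=1 S=148.4100 intr=0.0000 cont=7.4999 V=7.4999[hold]; j=2 S=204.9947 intr=0.0000 cont=1.6805 V=1.6805[hold]  S*(2)=-
k=1: j=0 S=126.2768 intr=0.0000 cont=14.0420 V=14.0420[hold]; j=1 S=174.4227 intr=0.0000 cont=4.6370 V=4.6370[hold]  S*(1)=-
k=0: j=0 S=148.4100 intr=0.0000 cont=9.3992 V=9.3992[hold]  S*(0)=-

price = 9.3992
boundary = - - - - 77.7865 66.1858 77.7865 91.4206
tree:
9.3992
14.0420 4.6370
20.4382 7.4999 1.6805
28.8366 11.8825 2.9809 0.3304
39.1935 18.3480 5.2299 0.6472 0.0000
50.7942 27.4122 9.0505 1.2680 0.0000 0.0000
60.6649 39.1935 15.3887 2.4843 0.0000 0.0000 0.0000
69.0635 50.7942 25.5594 4.8672 0.0000 0.0000 0.0000 0.0000
76.2096 60.6649 39.1935 9.5356 0.0000 0.0000 0.0000 0.0000 0.0000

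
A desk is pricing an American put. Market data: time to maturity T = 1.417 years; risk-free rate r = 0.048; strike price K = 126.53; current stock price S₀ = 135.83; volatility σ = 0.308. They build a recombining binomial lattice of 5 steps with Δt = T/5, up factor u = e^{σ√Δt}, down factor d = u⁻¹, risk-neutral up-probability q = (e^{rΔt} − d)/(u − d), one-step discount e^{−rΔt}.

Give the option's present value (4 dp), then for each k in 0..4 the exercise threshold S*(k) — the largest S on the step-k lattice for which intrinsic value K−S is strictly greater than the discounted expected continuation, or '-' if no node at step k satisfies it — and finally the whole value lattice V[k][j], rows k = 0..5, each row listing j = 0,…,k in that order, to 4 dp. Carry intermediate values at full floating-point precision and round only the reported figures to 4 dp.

Δt=0.28340, u=1.17817, d=0.84877, q=0.50068, disc=e^(-rΔt)=0.98649
k=5 terminal: V=max(K-S,0) → 66.6956 43.4744 11.2413 0.0000 0.0000 0.0000
k=4: j=0 S=70.4952 intr=56.0348 cont=54.3252 V=56.0348[EX]; j=1 S=97.8538 intr=28.6762 cont=26.9666 V=28.6762[EX]; j=2 S=135.8300 intr=0.0000 cont=5.5372 V=5.5372[hold]; j=3 S=188.5444 intr=0.0000 cont=0.0000 V=0.0000[hold]; j=4 S=261.7169 intr=0.0000 cont=0.0000 V=0.0000[hold]  S*(4)=97.8538
k=3: j=0 S=83.0556 intr=43.4744 cont=41.7649 V=43.4744[EX]; j=1 S=115.2887 intr=11.2413 cont=16.8601 V=16.8601[hold]; j=2 S=160.0312 intr=0.0000 cont=2.7275 V=2.7275[hold]; j=3 S=222.1379 intr=0.0000 cont=0.0000 V=0.0000[hold]  S*(3)=83.0556
k=2: j=0 S=97.8538 intr=28.6762 cont=29.7418 V=29.7418[hold]; j=1 S=135.8300 intr=0.0000 cont=9.6520 V=9.6520[hold]; j=2 S=188.5444 intr=0.0000 cont=1.3435 V=1.3435[hold]  S*(2)=-
k=1: j=0 S=115.2887 intr=11.2413 cont=19.4173 V=19.4173[hold]; j=1 S=160.0312 intr=0.0000 cont=5.4179 V=5.4179[hold]  S*(1)=-
k=0: j=0 S=135.8300 intr=0.0000 cont=12.2404 V=12.2404[hold]  S*(0)=-

price = 12.2404
boundary = - - - 83.0556 97.8538
tree:
12.2404
19.4173 5.4179
29.7418 9.6520 1.3435
43.4744 16.8601 2.7275 0.0000
56.0348 28.6762 5.5372 0.0000 0.0000
66.6956 43.4744 11.2413 0.0000 0.0000 0.0000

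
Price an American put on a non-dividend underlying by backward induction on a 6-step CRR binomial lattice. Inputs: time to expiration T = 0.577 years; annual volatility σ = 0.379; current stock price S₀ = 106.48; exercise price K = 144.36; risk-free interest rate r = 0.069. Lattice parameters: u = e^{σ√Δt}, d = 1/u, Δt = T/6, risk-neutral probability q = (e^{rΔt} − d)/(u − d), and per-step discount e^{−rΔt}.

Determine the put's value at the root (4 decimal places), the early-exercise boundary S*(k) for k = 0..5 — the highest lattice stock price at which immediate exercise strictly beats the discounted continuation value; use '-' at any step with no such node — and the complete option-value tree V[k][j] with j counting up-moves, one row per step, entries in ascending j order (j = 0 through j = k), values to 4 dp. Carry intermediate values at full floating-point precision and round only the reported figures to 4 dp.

price = 38.3013
boundary = - 94.6728 106.4800 94.6728 106.4800 119.7598
tree:
38.3013
49.6872 27.3766
60.1852 37.8800 17.1925
69.5191 49.6872 26.1064 8.4691
77.8179 60.1852 37.8800 14.6296 2.3946
85.1966 69.5191 49.6872 24.6002 4.8106 0.0000
91.7570 77.8179 60.1852 37.8800 9.6642 0.0000 0.0000

Δt=0.09617, u=1.12472, d=0.88911, q=0.49891, disc=e^(-rΔt)=0.99339
k=6 terminal: V=max(K-S,0) → 91.7570 77.8179 60.1852 37.8800 9.6642 0.0000 0.0000
k=5: j=0 S=59.1634 intr=85.1966 cont=84.2419 V=85.1966[EX]; j=1 S=74.8409 intr=69.5191 cont=68.5643 V=69.5191[EX]; j=2 S=94.6728 intr=49.6872 cont=48.7325 V=49.6872[EX]; j=3 S=119.7598 intr=24.6002 cont=23.6455 V=24.6002[EX]; j=4 S=151.4945 intr=0.0000 cont=4.8106 V=4.8106[hold]; j=5 S=191.6385 intr=0.0000 cont=0.0000 V=0.0000[hold]  S*(5)=119.7598
k=4: j=0 S=66.5421 intr=77.8179 cont=76.8632 V=77.8179[EX]; j=1 S=84.1748 intr=60.1852 cont=59.2305 V=60.1852[EX]; j=2 S=106.4800 intr=37.8800 cont=36.9253 V=37.8800[EX]; j=3 S=134.6958 intr=9.6642 cont=14.6296 V=14.6296[hold]; j=4 S=170.3883 intr=0.0000 cont=2.3946 V=2.3946[hold]  S*(4)=106.4800
k=3: j=0 S=74.8409 intr=69.5191 cont=68.5643 V=69.5191[EX]; j=1 S=94.6728 intr=49.6872 cont=48.7325 V=49.6872[EX]; j=2 S=119.7598 intr=24.6002 cont=26.1064 V=26.1064[hold]; j=3 S=151.4945 intr=0.0000 cont=8.4691 V=8.4691[hold]  S*(3)=94.6728
k=2: j=0 S=84.1748 intr=60.1852 cont=59.2305 V=60.1852[EX]; j=1 S=106.4800 intr=37.8800 cont=37.6717 V=37.8800[EX]; j=2 S=134.6958 intr=9.6642 cont=17.1925 V=17.1925[hold]  S*(2)=106.4800
k=1: j=0 S=94.6728 intr=49.6872 cont=48.7325 V=49.6872[EX]; j=1 S=119.7598 intr=24.6002 cont=27.3766 V=27.3766[hold]  S*(1)=94.6728
k=0: j=0 S=106.4800 intr=37.8800 cont=38.3013 V=38.3013[hold]  S*(0)=-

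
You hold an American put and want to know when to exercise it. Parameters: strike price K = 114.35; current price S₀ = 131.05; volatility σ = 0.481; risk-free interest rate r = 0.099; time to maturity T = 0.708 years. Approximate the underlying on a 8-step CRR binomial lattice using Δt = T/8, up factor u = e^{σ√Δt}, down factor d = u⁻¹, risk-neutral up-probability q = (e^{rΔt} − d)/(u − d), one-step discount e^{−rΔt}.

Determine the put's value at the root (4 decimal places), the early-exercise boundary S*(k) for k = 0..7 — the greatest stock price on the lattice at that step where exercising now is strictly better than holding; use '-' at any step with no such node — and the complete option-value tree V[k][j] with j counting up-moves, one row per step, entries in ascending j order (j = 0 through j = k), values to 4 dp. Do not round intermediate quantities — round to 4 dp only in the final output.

params: Δt=0.08850 u=1.15384 d=0.86667 q=0.49493 e^(-rΔt)=0.99128
t_8 payoffs: 72.6359 58.8144 40.4133 15.9152 0.0000 0.0000 0.0000 0.0000 0.0000
t_7: node(7,0) S=48.1313 payoff=66.2187 vs cont=65.2212 → 66.2187 [stop]  node(7,1) S=64.0790 payoff=50.2710 vs cont=49.2735 → 50.2710 [stop]  node(7,2) S=85.3108 payoff=29.0392 vs cont=28.0417 → 29.0392 [stop]  node(7,3) S=113.5776 payoff=0.7724 vs cont=7.9681 → 7.9681 [wait]  node(7,4) S=151.2103 payoff=0.0000 vs cont=0.0000 → 0.0000 [wait]  node(7,5) S=201.3121 payoff=0.0000 vs cont=0.0000 → 0.0000 [wait]  node(7,6) S=268.0145 payoff=0.0000 vs cont=0.0000 → 0.0000 [wait]  node(7,7) S=356.8181 payoff=0.0000 vs cont=0.0000 → 0.0000 [wait]  ⇒ S*(7)=85.3108
t_6: node(6,0) S=55.5356 payoff=58.8144 vs cont=57.8169 → 58.8144 [stop]  node(6,1) S=73.9367 payoff=40.4133 vs cont=39.4158 → 40.4133 [stop]  node(6,2) S=98.4348 payoff=15.9152 vs cont=18.4481 → 18.4481 [wait]  node(6,3) S=131.0500 payoff=0.0000 vs cont=3.9893 → 3.9893 [wait]  node(6,4) S=174.4719 payoff=0.0000 vs cont=0.0000 → 0.0000 [wait]  node(6,5) S=232.2812 payoff=0.0000 vs cont=0.0000 → 0.0000 [wait]  node(6,6) S=309.2449 payoff=0.0000 vs cont=0.0000 → 0.0000 [wait]  ⇒ S*(6)=73.9367
t_5: node(5,0) S=64.0790 payoff=50.2710 vs cont=49.2735 → 50.2710 [stop]  node(5,1) S=85.3108 payoff=29.0392 vs cont=29.2843 → 29.2843 [wait]  node(5,2) S=113.5776 payoff=0.7724 vs cont=11.1935 → 11.1935 [wait]  node(5,3) S=151.2103 payoff=0.0000 vs cont=1.9973 → 1.9973 [wait]  node(5,4) S=201.3121 payoff=0.0000 vs cont=0.0000 → 0.0000 [wait]  node(5,5) S=268.0145 payoff=0.0000 vs cont=0.0000 → 0.0000 [wait]  ⇒ S*(5)=64.0790
t_4: node(4,0) S=73.9367 payoff=40.4133 vs cont=39.5361 → 40.4133 [stop]  node(4,1) S=98.4348 payoff=15.9152 vs cont=20.1532 → 20.1532 [wait]  node(4,2) S=131.0500 payoff=0.0000 vs cont=6.5841 → 6.5841 [wait]  node(4,3) S=174.4719 payoff=0.0000 vs cont=1.0000 → 1.0000 [wait]  node(4,4) S=232.2812 payoff=0.0000 vs cont=0.0000 → 0.0000 [wait]  ⇒ S*(4)=73.9367
t_3: node(3,0) S=85.3108 payoff=29.0392 vs cont=30.1209 → 30.1209 [wait]  node(3,1) S=113.5776 payoff=0.7724 vs cont=13.3202 → 13.3202 [wait]  node(3,2) S=151.2103 payoff=0.0000 vs cont=3.7870 → 3.7870 [wait]  node(3,3) S=201.3121 payoff=0.0000 vs cont=0.5007 → 0.5007 [wait]  ⇒ S*(3)=-
t_2: node(2,0) S=98.4348 payoff=15.9152 vs cont=21.6155 → 21.6155 [wait]  node(2,1) S=131.0500 payoff=0.0000 vs cont=8.5269 → 8.5269 [wait]  node(2,2) S=174.4719 payoff=0.0000 vs cont=2.1416 → 2.1416 [wait]  ⇒ S*(2)=-
t_1: node(1,0) S=113.5776 payoff=0.7724 vs cont=15.0054 → 15.0054 [wait]  node(1,1) S=151.2103 payoff=0.0000 vs cont=5.3198 → 5.3198 [wait]  ⇒ S*(1)=-
t_0: node(0,0) S=131.0500 payoff=0.0000 vs cont=10.1226 → 10.1226 [wait]  ⇒ S*(0)=-

price = 10.1226
boundary = - - - - 73.9367 64.0790 73.9367 85.3108
tree:
10.1226
15.0054 5.3198
21.6155 8.5269 2.1416
30.1209 13.3202 3.7870 0.5007
40.4133 20.1532 6.5841 1.0000 0.0000
50.2710 29.2843 11.1935 1.9973 0.0000 0.0000
58.8144 40.4133 18.4481 3.9893 0.0000 0.0000 0.0000
66.2187 50.2710 29.0392 7.9681 0.0000 0.0000 0.0000 0.0000
72.6359 58.8144 40.4133 15.9152 0.0000 0.0000 0.0000 0.0000 0.0000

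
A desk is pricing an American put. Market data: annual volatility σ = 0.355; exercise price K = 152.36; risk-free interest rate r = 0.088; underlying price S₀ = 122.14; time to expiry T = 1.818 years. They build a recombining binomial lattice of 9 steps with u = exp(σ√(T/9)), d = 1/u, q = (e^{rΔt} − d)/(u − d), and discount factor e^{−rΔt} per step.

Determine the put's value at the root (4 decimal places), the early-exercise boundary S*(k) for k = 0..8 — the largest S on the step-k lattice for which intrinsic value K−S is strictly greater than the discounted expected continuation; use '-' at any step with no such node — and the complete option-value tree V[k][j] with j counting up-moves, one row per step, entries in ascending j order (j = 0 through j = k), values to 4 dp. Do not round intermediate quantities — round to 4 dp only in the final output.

Δt=0.20200  u=1.17299  d=0.85253  q=0.51616  discount=0.98238
step 9 (expiry): payoffs max(K−S,0) = 123.3049 112.3832 97.3561 76.6803 48.2326 9.0915 0.0000 0.0000 0.0000 0.0000
step 8: (k=8,j=0): S=34.0812, (K−S)⁺=118.2788, hold=115.5944 ⇒ V=118.2788 exercise | (k=8,j=1): S=46.8922, (K−S)⁺=105.4678, hold=102.7833 ⇒ V=105.4678 exercise | (k=8,j=2): S=64.5188, (K−S)⁺=87.8412, hold=85.1567 ⇒ V=87.8412 exercise | (k=8,j=3): S=88.7712, (K−S)⁺=63.5888, hold=60.9043 ⇒ V=63.5888 exercise | (k=8,j=4): S=122.1400, (K−S)⁺=30.2200, hold=27.5356 ⇒ V=30.2200 exercise | (k=8,j=5): S=168.0520, (K−S)⁺=0.0000, hold=4.3213 ⇒ V=4.3213 continue | (k=8,j=6): S=231.2221, (K−S)⁺=0.0000, hold=0.0000 ⇒ V=0.0000 continue | (k=8,j=7): S=318.1376, (K−S)⁺=0.0000, hold=0.0000 ⇒ V=0.0000 continue | (k=8,j=8): S=437.7243, (K−S)⁺=0.0000, hold=0.0000 ⇒ V=0.0000 continue  boundary S*=122.1400
step 7: (k=7,j=0): S=39.9768, (K−S)⁺=112.3832, hold=109.6988 ⇒ V=112.3832 exercise | (k=7,j=1): S=55.0039, (K−S)⁺=97.3561, hold=94.6716 ⇒ V=97.3561 exercise | (k=7,j=2): S=75.6797, (K−S)⁺=76.6803, hold=73.9959 ⇒ V=76.6803 exercise | (k=7,j=3): S=104.1274, (K−S)⁺=48.2326, hold=45.5482 ⇒ V=48.2326 exercise | (k=7,j=4): S=143.2685, (K−S)⁺=9.0915, hold=16.5552 ⇒ V=16.5552 continue | (k=7,j=5): S=197.1226, (K−S)⁺=0.0000, hold=2.0540 ⇒ V=2.0540 continue | (k=7,j=6): S=271.2202, (K−S)⁺=0.0000, hold=0.0000 ⇒ V=0.0000 continue | (k=7,j=7): S=373.1709, (K−S)⁺=0.0000, hold=0.0000 ⇒ V=0.0000 continue  boundary S*=104.1274
step 6: (k=6,j=0): S=46.8922, (K−S)⁺=105.4678, hold=102.7833 ⇒ V=105.4678 exercise | (k=6,j=1): S=64.5188, (K−S)⁺=87.8412, hold=85.1567 ⇒ V=87.8412 exercise | (k=6,j=2): S=88.7712, (K−S)⁺=63.5888, hold=60.9043 ⇒ V=63.5888 exercise | (k=6,j=3): S=122.1400, (K−S)⁺=30.2200, hold=31.3202 ⇒ V=31.3202 continue | (k=6,j=4): S=168.0520, (K−S)⁺=0.0000, hold=8.9104 ⇒ V=8.9104 continue | (k=6,j=5): S=231.2221, (K−S)⁺=0.0000, hold=0.9763 ⇒ V=0.9763 continue | (k=6,j=6): S=318.1376, (K−S)⁺=0.0000, hold=0.0000 ⇒ V=0.0000 continue  boundary S*=88.7712
step 5: (k=5,j=0): S=55.0039, (K−S)⁺=97.3561, hold=94.6716 ⇒ V=97.3561 exercise | (k=5,j=1): S=75.6797, (K−S)⁺=76.6803, hold=73.9959 ⇒ V=76.6803 exercise | (k=5,j=2): S=104.1274, (K−S)⁺=48.2326, hold=46.1060 ⇒ V=48.2326 exercise | (k=5,j=3): S=143.2685, (K−S)⁺=9.0915, hold=19.4051 ⇒ V=19.4051 continue | (k=5,j=4): S=197.1226, (K−S)⁺=0.0000, hold=4.7303 ⇒ V=4.7303 continue | (k=5,j=5): S=271.2202, (K−S)⁺=0.0000, hold=0.4640 ⇒ V=0.4640 continue  boundary S*=104.1274
step 4: (k=4,j=0): S=64.5188, (K−S)⁺=87.8412, hold=85.1567 ⇒ V=87.8412 exercise | (k=4,j=1): S=88.7712, (K−S)⁺=63.5888, hold=60.9043 ⇒ V=63.5888 exercise | (k=4,j=2): S=122.1400, (K−S)⁺=30.2200, hold=32.7653 ⇒ V=32.7653 continue | (k=4,j=3): S=168.0520, (K−S)⁺=0.0000, hold=11.6220 ⇒ V=11.6220 continue | (k=4,j=4): S=231.2221, (K−S)⁺=0.0000, hold=2.4837 ⇒ V=2.4837 continue  boundary S*=88.7712
step 3: (k=3,j=0): S=75.6797, (K−S)⁺=76.6803, hold=73.9959 ⇒ V=76.6803 exercise | (k=3,j=1): S=104.1274, (K−S)⁺=48.2326, hold=46.8388 ⇒ V=48.2326 exercise | (k=3,j=2): S=143.2685, (K−S)⁺=9.0915, hold=21.4669 ⇒ V=21.4669 continue | (k=3,j=3): S=197.1226, (K−S)⁺=0.0000, hold=6.7835 ⇒ V=6.7835 continue  boundary S*=104.1274
step 2: (k=2,j=0): S=88.7712, (K−S)⁺=63.5888, hold=60.9043 ⇒ V=63.5888 exercise | (k=2,j=1): S=122.1400, (K−S)⁺=30.2200, hold=33.8108 ⇒ V=33.8108 continue | (k=2,j=2): S=168.0520, (K−S)⁺=0.0000, hold=13.6432 ⇒ V=13.6432 continue  boundary S*=88.7712
step 1: (k=1,j=0): S=104.1274, (K−S)⁺=48.2326, hold=47.3689 ⇒ V=48.2326 exercise | (k=1,j=1): S=143.2685, (K−S)⁺=9.0915, hold=22.9887 ⇒ V=22.9887 continue  boundary S*=104.1274
step 0: (k=0,j=0): S=122.1400, (K−S)⁺=30.2200, hold=34.5824 ⇒ V=34.5824 continue  boundary S*=-

price = 34.5824
boundary = - 104.1274 88.7712 104.1274 88.7712 104.1274 88.7712 104.1274 122.1400
tree:
34.5824
48.2326 22.9887
63.5888 33.8108 13.6432
76.6803 48.2326 21.4669 6.7835
87.8412 63.5888 32.7653 11.6220 2.4837
97.3561 76.6803 48.2326 19.4051 4.7303 0.4640
105.4678 87.8412 63.5888 31.3202 8.9104 0.9763 0.0000
112.3832 97.3561 76.6803 48.2326 16.5552 2.0540 0.0000 0.0000
118.2788 105.4678 87.8412 63.5888 30.2200 4.3213 0.0000 0.0000 0.0000
123.3049 112.3832 97.3561 76.6803 48.2326 9.0915 0.0000 0.0000 0.0000 0.0000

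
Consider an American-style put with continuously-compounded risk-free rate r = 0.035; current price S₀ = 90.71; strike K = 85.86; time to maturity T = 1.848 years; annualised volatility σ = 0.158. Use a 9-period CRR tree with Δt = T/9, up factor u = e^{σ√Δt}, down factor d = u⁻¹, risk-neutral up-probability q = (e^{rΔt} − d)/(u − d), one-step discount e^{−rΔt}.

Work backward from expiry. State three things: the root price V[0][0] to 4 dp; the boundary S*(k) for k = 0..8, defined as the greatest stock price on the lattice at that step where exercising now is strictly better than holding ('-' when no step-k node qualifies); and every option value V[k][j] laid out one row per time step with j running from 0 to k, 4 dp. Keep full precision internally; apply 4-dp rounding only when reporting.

price = 3.6850
boundary = - - - 73.1770 68.1210 73.1770 68.1210 73.1770 78.6082
tree:
3.6850
5.7379 1.9322
8.6770 3.2345 0.8147
12.6830 5.2767 1.4850 0.2371
17.7390 8.3412 2.6570 0.4759 0.0306
22.4457 12.6830 4.6414 0.9503 0.0658 0.0000
26.8272 17.7390 7.8511 1.8857 0.1418 0.0000 0.0000
30.9059 22.4457 12.6830 3.7142 0.3054 0.0000 0.0000 0.0000
34.7029 26.8272 17.7390 7.2518 0.6580 0.0000 0.0000 0.0000 0.0000
38.2374 30.9059 22.4457 12.6830 1.4174 0.0000 0.0000 0.0000 0.0000 0.0000

Δt=0.20533  u=1.07422  d=0.93091  q=0.53244  discount=0.99284
step 9 (expiry): payoffs max(K−S,0) = 38.2374 30.9059 22.4457 12.6830 1.4174 0.0000 0.0000 0.0000 0.0000 0.0000
step 8: (k=8,j=0): S=51.1571, (K−S)⁺=34.7029, hold=34.0880 ⇒ V=34.7029 exercise | (k=8,j=1): S=59.0328, (K−S)⁺=26.8272, hold=26.2123 ⇒ V=26.8272 exercise | (k=8,j=2): S=68.1210, (K−S)⁺=17.7390, hold=17.1242 ⇒ V=17.7390 exercise | (k=8,j=3): S=78.6082, (K−S)⁺=7.2518, hold=6.6369 ⇒ V=7.2518 exercise | (k=8,j=4): S=90.7100, (K−S)⁺=0.0000, hold=0.6580 ⇒ V=0.6580 continue | (k=8,j=5): S=104.6749, (K−S)⁺=0.0000, hold=0.0000 ⇒ V=0.0000 continue | (k=8,j=6): S=120.7896, (K−S)⁺=0.0000, hold=0.0000 ⇒ V=0.0000 continue | (k=8,j=7): S=139.3852, (K−S)⁺=0.0000, hold=0.0000 ⇒ V=0.0000 continue | (k=8,j=8): S=160.8437, (K−S)⁺=0.0000, hold=0.0000 ⇒ V=0.0000 continue  boundary S*=78.6082
step 7: (k=7,j=0): S=54.9541, (K−S)⁺=30.9059, hold=30.2911 ⇒ V=30.9059 exercise | (k=7,j=1): S=63.4143, (K−S)⁺=22.4457, hold=21.8309 ⇒ V=22.4457 exercise | (k=7,j=2): S=73.1770, (K−S)⁺=12.6830, hold=12.0682 ⇒ V=12.6830 exercise | (k=7,j=3): S=84.4426, (K−S)⁺=1.4174, hold=3.7142 ⇒ V=3.7142 continue | (k=7,j=4): S=97.4426, (K−S)⁺=0.0000, hold=0.3054 ⇒ V=0.3054 continue | (k=7,j=5): S=112.4439, (K−S)⁺=0.0000, hold=0.0000 ⇒ V=0.0000 continue | (k=7,j=6): S=129.7547, (K−S)⁺=0.0000, hold=0.0000 ⇒ V=0.0000 continue | (k=7,j=7): S=149.7306, (K−S)⁺=0.0000, hold=0.0000 ⇒ V=0.0000 continue  boundary S*=73.1770
step 6: (k=6,j=0): S=59.0328, (K−S)⁺=26.8272, hold=26.2123 ⇒ V=26.8272 exercise | (k=6,j=1): S=68.1210, (K−S)⁺=17.7390, hold=17.1242 ⇒ V=17.7390 exercise | (k=6,j=2): S=78.6082, (K−S)⁺=7.2518, hold=7.8511 ⇒ V=7.8511 continue | (k=6,j=3): S=90.7100, (K−S)⁺=0.0000, hold=1.8857 ⇒ V=1.8857 continue | (k=6,j=4): S=104.6749, (K−S)⁺=0.0000, hold=0.1418 ⇒ V=0.1418 continue | (k=6,j=5): S=120.7896, (K−S)⁺=0.0000, hold=0.0000 ⇒ V=0.0000 continue | (k=6,j=6): S=139.3852, (K−S)⁺=0.0000, hold=0.0000 ⇒ V=0.0000 continue  boundary S*=68.1210
step 5: (k=5,j=0): S=63.4143, (K−S)⁺=22.4457, hold=21.8309 ⇒ V=22.4457 exercise | (k=5,j=1): S=73.1770, (K−S)⁺=12.6830, hold=12.3850 ⇒ V=12.6830 exercise | (k=5,j=2): S=84.4426, (K−S)⁺=1.4174, hold=4.6414 ⇒ V=4.6414 continue | (k=5,j=3): S=97.4426, (K−S)⁺=0.0000, hold=0.9503 ⇒ V=0.9503 continue | (k=5,j=4): S=112.4439, (K−S)⁺=0.0000, hold=0.0658 ⇒ V=0.0658 continue | (k=5,j=5): S=129.7547, (K−S)⁺=0.0000, hold=0.0000 ⇒ V=0.0000 continue  boundary S*=73.1770
step 4: (k=4,j=0): S=68.1210, (K−S)⁺=17.7390, hold=17.1242 ⇒ V=17.7390 exercise | (k=4,j=1): S=78.6082, (K−S)⁺=7.2518, hold=8.3412 ⇒ V=8.3412 continue | (k=4,j=2): S=90.7100, (K−S)⁺=0.0000, hold=2.6570 ⇒ V=2.6570 continue | (k=4,j=3): S=104.6749, (K−S)⁺=0.0000, hold=0.4759 ⇒ V=0.4759 continue | (k=4,j=4): S=120.7896, (K−S)⁺=0.0000, hold=0.0306 ⇒ V=0.0306 continue  boundary S*=68.1210
step 3: (k=3,j=0): S=73.1770, (K−S)⁺=12.6830, hold=12.6441 ⇒ V=12.6830 exercise | (k=3,j=1): S=84.4426, (K−S)⁺=1.4174, hold=5.2767 ⇒ V=5.2767 continue | (k=3,j=2): S=97.4426, (K−S)⁺=0.0000, hold=1.4850 ⇒ V=1.4850 continue | (k=3,j=3): S=112.4439, (K−S)⁺=0.0000, hold=0.2371 ⇒ V=0.2371 continue  boundary S*=73.1770
step 2: (k=2,j=0): S=78.6082, (K−S)⁺=7.2518, hold=8.6770 ⇒ V=8.6770 continue | (k=2,j=1): S=90.7100, (K−S)⁺=0.0000, hold=3.2345 ⇒ V=3.2345 continue | (k=2,j=2): S=104.6749, (K−S)⁺=0.0000, hold=0.8147 ⇒ V=0.8147 continue  boundary S*=-
step 1: (k=1,j=0): S=84.4426, (K−S)⁺=1.4174, hold=5.7379 ⇒ V=5.7379 continue | (k=1,j=1): S=97.4426, (K−S)⁺=0.0000, hold=1.9322 ⇒ V=1.9322 continue  boundary S*=-
step 0: (k=0,j=0): S=90.7100, (K−S)⁺=0.0000, hold=3.6850 ⇒ V=3.6850 continue  boundary S*=-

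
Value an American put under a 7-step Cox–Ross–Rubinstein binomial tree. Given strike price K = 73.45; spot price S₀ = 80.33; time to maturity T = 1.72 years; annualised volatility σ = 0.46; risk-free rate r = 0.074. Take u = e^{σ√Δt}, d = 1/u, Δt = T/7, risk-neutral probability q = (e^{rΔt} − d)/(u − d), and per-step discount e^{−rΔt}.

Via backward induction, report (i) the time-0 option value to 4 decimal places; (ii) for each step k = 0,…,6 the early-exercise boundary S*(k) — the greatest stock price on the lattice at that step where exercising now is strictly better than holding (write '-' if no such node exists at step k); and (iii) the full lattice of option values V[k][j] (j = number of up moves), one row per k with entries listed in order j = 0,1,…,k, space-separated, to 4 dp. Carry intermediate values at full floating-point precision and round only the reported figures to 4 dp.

price = 11.7224
boundary = - - - 40.5316 32.2676 40.5316 50.9122
tree:
11.7224
17.0743 6.4419
24.1287 10.1757 2.6920
32.9184 15.6416 4.7146 0.6304
41.1824 23.2201 8.1279 1.2420 0.0000
47.7615 32.9184 13.7264 2.4470 0.0000 0.0000
52.9992 41.1824 22.5378 4.8211 0.0000 0.0000 0.0000
57.1689 47.7615 32.9184 9.4986 0.0000 0.0000 0.0000 0.0000

params: Δt=0.24571 u=1.25611 d=0.79611 q=0.48313 e^(-rΔt)=0.98198
t_7 payoffs: 57.1689 47.7615 32.9184 9.4986 0.0000 0.0000 0.0000 0.0000
t_6: node(6,0) S=20.4508 payoff=52.9992 vs cont=51.6757 → 52.9992 [stop]  node(6,1) S=32.2676 payoff=41.1824 vs cont=39.8590 → 41.1824 [stop]  node(6,2) S=50.9122 payoff=22.5378 vs cont=21.2143 → 22.5378 [stop]  node(6,3) S=80.3300 payoff=0.0000 vs cont=4.8211 → 4.8211 [wait]  node(6,4) S=126.7458 payoff=0.0000 vs cont=0.0000 → 0.0000 [wait]  node(6,5) S=199.9812 payoff=0.0000 vs cont=0.0000 → 0.0000 [wait]  node(6,6) S=315.5331 payoff=0.0000 vs cont=0.0000 → 0.0000 [wait]  ⇒ S*(6)=50.9122
t_5: node(5,0) S=25.6885 payoff=47.7615 vs cont=46.4381 → 47.7615 [stop]  node(5,1) S=40.5316 payoff=32.9184 vs cont=31.5949 → 32.9184 [stop]  node(5,2) S=63.9514 payoff=9.4986 vs cont=13.7264 → 13.7264 [wait]  node(5,3) S=100.9034 payoff=0.0000 vs cont=2.4470 → 2.4470 [wait]  node(5,4) S=159.2067 payoff=0.0000 vs cont=0.0000 → 0.0000 [wait]  node(5,5) S=251.1985 payoff=0.0000 vs cont=0.0000 → 0.0000 [wait]  ⇒ S*(5)=40.5316
t_4: node(4,0) S=32.2676 payoff=41.1824 vs cont=39.8590 → 41.1824 [stop]  node(4,1) S=50.9122 payoff=22.5378 vs cont=23.2201 → 23.2201 [wait]  node(4,2) S=80.3300 payoff=0.0000 vs cont=8.1279 → 8.1279 [wait]  node(4,3) S=126.7458 payoff=0.0000 vs cont=1.2420 → 1.2420 [wait]  node(4,4) S=199.9812 payoff=0.0000 vs cont=0.0000 → 0.0000 [wait]  ⇒ S*(4)=32.2676
t_3: node(3,0) S=40.5316 payoff=32.9184 vs cont=31.9186 → 32.9184 [stop]  node(3,1) S=63.9514 payoff=9.4986 vs cont=15.6416 → 15.6416 [wait]  node(3,2) S=100.9034 payoff=0.0000 vs cont=4.7146 → 4.7146 [wait]  node(3,3) S=159.2067 payoff=0.0000 vs cont=0.6304 → 0.6304 [wait]  ⇒ S*(3)=40.5316
t_2: node(2,0) S=50.9122 payoff=22.5378 vs cont=24.1287 → 24.1287 [wait]  node(2,1) S=80.3300 payoff=0.0000 vs cont=10.1757 → 10.1757 [wait]  node(2,2) S=126.7458 payoff=0.0000 vs cont=2.6920 → 2.6920 [wait]  ⇒ S*(2)=-
t_1: node(1,0) S=63.9514 payoff=9.4986 vs cont=17.0743 → 17.0743 [wait]  node(1,1) S=100.9034 payoff=0.0000 vs cont=6.4419 → 6.4419 [wait]  ⇒ S*(1)=-
t_0: node(0,0) S=80.3300 payoff=0.0000 vs cont=11.7224 → 11.7224 [wait]  ⇒ S*(0)=-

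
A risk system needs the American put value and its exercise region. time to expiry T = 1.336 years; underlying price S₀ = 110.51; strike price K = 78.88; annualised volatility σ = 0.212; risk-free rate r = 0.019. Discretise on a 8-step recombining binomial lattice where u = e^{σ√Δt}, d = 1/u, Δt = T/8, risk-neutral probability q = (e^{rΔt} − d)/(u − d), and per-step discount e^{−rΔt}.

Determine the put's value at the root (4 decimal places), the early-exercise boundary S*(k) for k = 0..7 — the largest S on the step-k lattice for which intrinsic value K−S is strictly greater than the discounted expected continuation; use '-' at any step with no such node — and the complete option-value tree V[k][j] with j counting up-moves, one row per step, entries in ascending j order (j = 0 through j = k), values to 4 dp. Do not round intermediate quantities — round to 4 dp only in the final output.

price = 0.6126
boundary = - - - - - - 65.7129 71.6598
tree:
0.6126
1.0729 0.1500
1.8547 0.2874 0.0117
3.1541 0.5498 0.0234 0.0000
5.2505 1.0498 0.0466 0.0000 0.0000
8.4903 2.0008 0.0928 0.0000 0.0000 0.0000
13.1671 3.8052 0.1850 0.0000 0.0000 0.0000 0.0000
18.6205 7.2202 0.3688 0.0000 0.0000 0.0000 0.0000 0.0000
23.6214 13.1671 0.7350 0.0000 0.0000 0.0000 0.0000 0.0000 0.0000

params: Δt=0.16700 u=1.09050 d=0.91701 q=0.49667 e^(-rΔt)=0.99683
t_8 payoffs: 23.6214 13.1671 0.7350 0.0000 0.0000 0.0000 0.0000 0.0000 0.0000
t_7: node(7,0) S=60.2595 payoff=18.6205 vs cont=18.3706 → 18.6205 [stop]  node(7,1) S=71.6598 payoff=7.2202 vs cont=6.9703 → 7.2202 [stop]  node(7,2) S=85.2170 payoff=0.0000 vs cont=0.3688 → 0.3688 [wait]  node(7,3) S=101.3390 payoff=0.0000 vs cont=0.0000 → 0.0000 [wait]  node(7,4) S=120.5110 payoff=0.0000 vs cont=0.0000 → 0.0000 [wait]  node(7,5) S=143.3102 payoff=0.0000 vs cont=0.0000 → 0.0000 [wait]  node(7,6) S=170.4227 payoff=0.0000 vs cont=0.0000 → 0.0000 [wait]  node(7,7) S=202.6645 payoff=0.0000 vs cont=0.0000 → 0.0000 [wait]  ⇒ S*(7)=71.6598
t_6: node(6,0) S=65.7129 payoff=13.1671 vs cont=12.9172 → 13.1671 [stop]  node(6,1) S=78.1450 payoff=0.7350 vs cont=3.8052 → 3.8052 [wait]  node(6,2) S=92.9290 payoff=0.0000 vs cont=0.1850 → 0.1850 [wait]  node(6,3) S=110.5100 payoff=0.0000 vs cont=0.0000 → 0.0000 [wait]  node(6,4) S=131.4171 payoff=0.0000 vs cont=0.0000 → 0.0000 [wait]  node(6,5) S=156.2796 payoff=0.0000 vs cont=0.0000 → 0.0000 [wait]  node(6,6) S=185.8457 payoff=0.0000 vs cont=0.0000 → 0.0000 [wait]  ⇒ S*(6)=65.7129
t_5: node(5,0) S=71.6598 payoff=7.2202 vs cont=8.4903 → 8.4903 [wait]  node(5,1) S=85.2170 payoff=0.0000 vs cont=2.0008 → 2.0008 [wait]  node(5,2) S=101.3390 payoff=0.0000 vs cont=0.0928 → 0.0928 [wait]  node(5,3) S=120.5110 payoff=0.0000 vs cont=0.0000 → 0.0000 [wait]  node(5,4) S=143.3102 payoff=0.0000 vs cont=0.0000 → 0.0000 [wait]  node(5,5) S=170.4227 payoff=0.0000 vs cont=0.0000 → 0.0000 [wait]  ⇒ S*(5)=-
t_4: node(4,0) S=78.1450 payoff=0.7350 vs cont=5.2505 → 5.2505 [wait]  node(4,1) S=92.9290 payoff=0.0000 vs cont=1.0498 → 1.0498 [wait]  node(4,2) S=110.5100 payoff=0.0000 vs cont=0.0466 → 0.0466 [wait]  node(4,3) S=131.4171 payoff=0.0000 vs cont=0.0000 → 0.0000 [wait]  node(4,4) S=156.2796 payoff=0.0000 vs cont=0.0000 → 0.0000 [wait]  ⇒ S*(4)=-
t_3: node(3,0) S=85.2170 payoff=0.0000 vs cont=3.1541 → 3.1541 [wait]  node(3,1) S=101.3390 payoff=0.0000 vs cont=0.5498 → 0.5498 [wait]  node(3,2) S=120.5110 payoff=0.0000 vs cont=0.0234 → 0.0234 [wait]  node(3,3) S=143.3102 payoff=0.0000 vs cont=0.0000 → 0.0000 [wait]  ⇒ S*(3)=-
t_2: node(2,0) S=92.9290 payoff=0.0000 vs cont=1.8547 → 1.8547 [wait]  node(2,1) S=110.5100 payoff=0.0000 vs cont=0.2874 → 0.2874 [wait]  node(2,2) S=131.4171 payoff=0.0000 vs cont=0.0117 → 0.0117 [wait]  ⇒ S*(2)=-
t_1: node(1,0) S=101.3390 payoff=0.0000 vs cont=1.0729 → 1.0729 [wait]  node(1,1) S=120.5110 payoff=0.0000 vs cont=0.1500 → 0.1500 [wait]  ⇒ S*(1)=-
t_0: node(0,0) S=110.5100 payoff=0.0000 vs cont=0.6126 → 0.6126 [wait]  ⇒ S*(0)=-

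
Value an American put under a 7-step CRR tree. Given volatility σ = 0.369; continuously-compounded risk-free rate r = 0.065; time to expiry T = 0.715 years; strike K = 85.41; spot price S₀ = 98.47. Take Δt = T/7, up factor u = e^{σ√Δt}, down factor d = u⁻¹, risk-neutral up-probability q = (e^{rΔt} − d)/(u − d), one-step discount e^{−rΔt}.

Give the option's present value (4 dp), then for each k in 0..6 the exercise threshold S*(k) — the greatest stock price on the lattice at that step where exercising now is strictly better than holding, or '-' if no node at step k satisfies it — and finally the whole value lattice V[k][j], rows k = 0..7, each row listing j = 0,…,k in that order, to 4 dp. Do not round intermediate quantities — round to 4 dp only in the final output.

price = 4.6813
boundary = - - - - 61.4378 69.1278 61.4378
tree:
4.6813
7.4222 1.9890
11.4249 3.4983 0.4985
16.9448 6.0293 1.0011 0.0000
23.9722 10.1080 2.0104 0.0000 0.0000
30.8067 16.2822 4.0373 0.0000 0.0000 0.0000
36.8810 23.9722 8.1078 0.0000 0.0000 0.0000 0.0000
42.2795 30.8067 16.2822 0.0000 0.0000 0.0000 0.0000 0.0000

Δt=0.10214, u=1.12517, d=0.88876, q=0.49873, disc=e^(-rΔt)=0.99338
k=7 terminal: V=max(K-S,0) → 42.2795 30.8067 16.2822 0.0000 0.0000 0.0000 0.0000 0.0000
k=6: j=0 S=48.5290 intr=36.8810 cont=36.3158 V=36.8810[EX]; j=1 S=61.4378 intr=23.9722 cont=23.4070 V=23.9722[EX]; j=2 S=77.7803 intr=7.6297 cont=8.1078 V=8.1078[hold]; j=3 S=98.4700 intr=0.0000 cont=0.0000 V=0.0000[hold]; j=4 S=124.6631 intr=0.0000 cont=0.0000 V=0.0000[hold]; j=5 S=157.8237 intr=0.0000 cont=0.0000 V=0.0000[hold]; j=6 S=199.8050 intr=0.0000 cont=0.0000 V=0.0000[hold]  S*(6)=61.4378
k=5: j=0 S=54.6033 intr=30.8067 cont=30.2416 V=30.8067[EX]; j=1 S=69.1278 intr=16.2822 cont=15.9539 V=16.2822[EX]; j=2 S=87.5159 intr=0.0000 cont=4.0373 V=4.0373[hold]; j=3 S=110.7952 intr=0.0000 cont=0.0000 V=0.0000[hold]; j=4 S=140.2669 intr=0.0000 cont=0.0000 V=0.0000[hold]; j=5 S=177.5780 intr=0.0000 cont=0.0000 V=0.0000[hold]  S*(5)=69.1278
k=4: j=0 S=61.4378 intr=23.9722 cont=23.4070 V=23.9722[EX]; j=1 S=77.7803 intr=7.6297 cont=10.1080 V=10.1080[hold]; j=2 S=98.4700 intr=0.0000 cont=2.0104 V=2.0104[hold]; j=3 S=124.6631 intr=0.0000 cont=0.0000 V=0.0000[hold]; j=4 S=157.8237 intr=0.0000 cont=0.0000 V=0.0000[hold]  S*(4)=61.4378
k=3: j=0 S=69.1278 intr=16.2822 cont=16.9448 V=16.9448[hold]; j=1 S=87.5159 intr=0.0000 cont=6.0293 V=6.0293[hold]; j=2 S=110.7952 intr=0.0000 cont=1.0011 V=1.0011[hold]; j=3 S=140.2669 intr=0.0000 cont=0.0000 V=0.0000[hold]  S*(3)=-
k=2: j=0 S=77.7803 intr=7.6297 cont=11.4249 V=11.4249[hold]; j=1 S=98.4700 intr=0.0000 cont=3.4983 V=3.4983[hold]; j=2 S=124.6631 intr=0.0000 cont=0.4985 V=0.4985[hold]  S*(2)=-
k=1: j=0 S=87.5159 intr=0.0000 cont=7.4222 V=7.4222[hold]; j=1 S=110.7952 intr=0.0000 cont=1.9890 V=1.9890[hold]  S*(1)=-
k=0: j=0 S=98.4700 intr=0.0000 cont=4.6813 V=4.6813[hold]  S*(0)=-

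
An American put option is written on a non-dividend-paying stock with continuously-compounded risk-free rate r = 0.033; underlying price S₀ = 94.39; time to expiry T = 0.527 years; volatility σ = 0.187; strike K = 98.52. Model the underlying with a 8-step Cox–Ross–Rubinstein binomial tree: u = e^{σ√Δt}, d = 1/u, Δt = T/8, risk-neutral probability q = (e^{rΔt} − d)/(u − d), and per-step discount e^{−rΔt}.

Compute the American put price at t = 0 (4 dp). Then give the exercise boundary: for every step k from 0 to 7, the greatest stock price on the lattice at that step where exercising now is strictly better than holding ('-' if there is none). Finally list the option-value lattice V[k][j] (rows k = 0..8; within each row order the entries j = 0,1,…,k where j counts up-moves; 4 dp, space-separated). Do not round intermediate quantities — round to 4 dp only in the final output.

price = 6.8770
boundary = - - - 81.7322 85.7507 81.7322 85.7507 89.9667
tree:
6.8770
9.5738 4.3221
12.9032 6.4243 2.3262
16.7878 9.2359 3.7575 0.9646
20.6179 12.7693 5.8895 1.7306 0.2347
24.2686 16.7878 8.8866 3.0426 0.4808 0.0000
27.7482 20.6179 12.7693 5.2039 0.9846 0.0000 0.0000
31.0647 24.2686 16.7878 8.5533 2.0166 0.0000 0.0000 0.0000
34.2258 27.7482 20.6179 12.7693 4.1300 0.0000 0.0000 0.0000 0.0000

Δt=0.06588, u=1.04917, d=0.95314, q=0.51067, disc=e^(-rΔt)=0.99783
k=8 terminal: V=max(K-S,0) → 34.2258 27.7482 20.6179 12.7693 4.1300 0.0000 0.0000 0.0000 0.0000
k=7: j=0 S=67.4553 intr=31.0647 cont=30.8507 V=31.0647[EX]; j=1 S=74.2514 intr=24.2686 cont=24.0546 V=24.2686[EX]; j=2 S=81.7322 intr=16.7878 cont=16.5739 V=16.7878[EX]; j=3 S=89.9667 intr=8.5533 cont=8.3394 V=8.5533[EX]; j=4 S=99.0308 intr=0.0000 cont=2.0166 V=2.0166[hold]; j=5 S=109.0081 intr=0.0000 cont=0.0000 V=0.0000[hold]; j=6 S=119.9906 intr=0.0000 cont=0.0000 V=0.0000[hold]; j=7 S=132.0796 intr=0.0000 cont=0.0000 V=0.0000[hold]  S*(7)=89.9667
k=6: j=0 S=70.7718 intr=27.7482 cont=27.5342 V=27.7482[EX]; j=1 S=77.9021 intr=20.6179 cont=20.4040 V=20.6179[EX]; j=2 S=85.7507 intr=12.7693 cont=12.5554 V=12.7693[EX]; j=3 S=94.3900 intr=4.1300 cont=5.2039 V=5.2039[hold]; j=4 S=103.8997 intr=0.0000 cont=0.9846 V=0.9846[hold]; j=5 S=114.3676 intr=0.0000 cont=0.0000 V=0.0000[hold]; j=6 S=125.8901 intr=0.0000 cont=0.0000 V=0.0000[hold]  S*(6)=85.7507
k=5: j=0 S=74.2514 intr=24.2686 cont=24.0546 V=24.2686[EX]; j=1 S=81.7322 intr=16.7878 cont=16.5739 V=16.7878[EX]; j=2 S=89.9667 intr=8.5533 cont=8.8866 V=8.8866[hold]; j=3 S=99.0308 intr=0.0000 cont=3.0426 V=3.0426[hold]; j=4 S=109.0081 intr=0.0000 cont=0.4808 V=0.4808[hold]; j=5 S=119.9906 intr=0.0000 cont=0.0000 V=0.0000[hold]  S*(5)=81.7322
k=4: j=0 S=77.9021 intr=20.6179 cont=20.4040 V=20.6179[EX]; j=1 S=85.7507 intr=12.7693 cont=12.7252 V=12.7693[EX]; j=2 S=94.3900 intr=4.1300 cont=5.8895 V=5.8895[hold]; j=3 S=103.8997 intr=0.0000 cont=1.7306 V=1.7306[hold]; j=4 S=114.3676 intr=0.0000 cont=0.2347 V=0.2347[hold]  S*(4)=85.7507
k=3: j=0 S=81.7322 intr=16.7878 cont=16.5739 V=16.7878[EX]; j=1 S=89.9667 intr=8.5533 cont=9.2359 V=9.2359[hold]; j=2 S=99.0308 intr=0.0000 cont=3.7575 V=3.7575[hold]; j=3 S=109.0081 intr=0.0000 cont=0.9646 V=0.9646[hold]  S*(3)=81.7322
k=2: j=0 S=85.7507 intr=12.7693 cont=12.9032 V=12.9032[hold]; j=1 S=94.3900 intr=4.1300 cont=6.4243 V=6.4243[hold]; j=2 S=103.8997 intr=0.0000 cont=2.3262 V=2.3262[hold]  S*(2)=-
k=1: j=0 S=89.9667 intr=8.5533 cont=9.5738 V=9.5738[hold]; j=1 S=99.0308 intr=0.0000 cont=4.3221 V=4.3221[hold]  S*(1)=-
k=0: j=0 S=94.3900 intr=4.1300 cont=6.8770 V=6.8770[hold]  S*(0)=-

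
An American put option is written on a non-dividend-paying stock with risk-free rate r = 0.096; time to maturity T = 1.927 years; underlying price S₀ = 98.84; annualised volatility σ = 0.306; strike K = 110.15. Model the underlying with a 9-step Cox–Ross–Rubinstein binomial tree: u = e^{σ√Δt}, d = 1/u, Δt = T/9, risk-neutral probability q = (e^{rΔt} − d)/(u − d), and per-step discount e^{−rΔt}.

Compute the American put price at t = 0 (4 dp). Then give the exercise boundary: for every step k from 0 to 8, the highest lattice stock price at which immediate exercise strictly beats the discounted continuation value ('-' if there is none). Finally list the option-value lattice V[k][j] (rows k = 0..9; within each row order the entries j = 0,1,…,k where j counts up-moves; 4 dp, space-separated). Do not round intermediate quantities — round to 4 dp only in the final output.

price = 16.2091
boundary = - - 74.4641 85.7906 74.4641 85.7906 74.4641 85.7906 98.8400
tree:
16.2091
24.4237 9.7738
35.6859 15.6860 5.0691
45.5171 24.3594 8.8362 2.0266
54.0502 35.6859 14.9500 3.9220 0.4756
61.4568 45.5171 24.3594 7.4390 1.0503 0.0000
67.8856 54.0502 35.6859 13.7292 2.3193 0.0000 0.0000
73.4655 61.4568 45.5171 24.3594 5.1217 0.0000 0.0000 0.0000
78.3088 67.8856 54.0502 35.6859 11.3100 0.0000 0.0000 0.0000 0.0000
82.5127 73.4655 61.4568 45.5171 24.3594 0.0000 0.0000 0.0000 0.0000 0.0000

Δt=0.21411, u=1.15211, d=0.86797, q=0.53775, disc=e^(-rΔt)=0.97966
k=9 terminal: V=max(K-S,0) → 82.5127 73.4655 61.4568 45.5171 24.3594 0.0000 0.0000 0.0000 0.0000 0.0000
k=8: j=0 S=31.8412 intr=78.3088 cont=76.0678 V=78.3088[EX]; j=1 S=42.2644 intr=67.8856 cont=65.6446 V=67.8856[EX]; j=2 S=56.0998 intr=54.0502 cont=51.8093 V=54.0502[EX]; j=3 S=74.4641 intr=35.6859 cont=33.4449 V=35.6859[EX]; j=4 S=98.8400 intr=11.3100 cont=11.0310 V=11.3100[EX]; j=5 S=131.1954 intr=0.0000 cont=0.0000 V=0.0000[hold]; j=6 S=174.1424 intr=0.0000 cont=0.0000 V=0.0000[hold]; j=7 S=231.1482 intr=0.0000 cont=0.0000 V=0.0000[hold]; j=8 S=306.8148 intr=0.0000 cont=0.0000 V=0.0000[hold]  S*(8)=98.8400
k=7: j=0 S=36.6845 intr=73.4655 cont=71.2246 V=73.4655[EX]; j=1 S=48.6932 intr=61.4568 cont=59.2159 V=61.4568[EX]; j=2 S=64.6329 intr=45.5171 cont=43.2761 V=45.5171[EX]; j=3 S=85.7906 intr=24.3594 cont=22.1184 V=24.3594[EX]; j=4 S=113.8743 intr=0.0000 cont=5.1217 V=5.1217[hold]; j=5 S=151.1512 intr=0.0000 cont=0.0000 V=0.0000[hold]; j=6 S=200.6307 intr=0.0000 cont=0.0000 V=0.0000[hold]; j=7 S=266.3075 intr=0.0000 cont=0.0000 V=0.0000[hold]  S*(7)=85.7906
k=6: j=0 S=42.2644 intr=67.8856 cont=65.6446 V=67.8856[EX]; j=1 S=56.0998 intr=54.0502 cont=51.8093 V=54.0502[EX]; j=2 S=74.4641 intr=35.6859 cont=33.4449 V=35.6859[EX]; j=3 S=98.8400 intr=11.3100 cont=13.7292 V=13.7292[hold]; j=4 S=131.1954 intr=0.0000 cont=2.3193 V=2.3193[hold]; j=5 S=174.1424 intr=0.0000 cont=0.0000 V=0.0000[hold]; j=6 S=231.1482 intr=0.0000 cont=0.0000 V=0.0000[hold]  S*(6)=74.4641
k=5: j=0 S=48.6932 intr=61.4568 cont=59.2159 V=61.4568[EX]; j=1 S=64.6329 intr=45.5171 cont=43.2761 V=45.5171[EX]; j=2 S=85.7906 intr=24.3594 cont=23.3928 V=24.3594[EX]; j=3 S=113.8743 intr=0.0000 cont=7.4390 V=7.4390[hold]; j=4 S=151.1512 intr=0.0000 cont=1.0503 V=1.0503[hold]; j=5 S=200.6307 intr=0.0000 cont=0.0000 V=0.0000[hold]  S*(5)=85.7906
k=4: j=0 S=56.0998 intr=54.0502 cont=51.8093 V=54.0502[EX]; j=1 S=74.4641 intr=35.6859 cont=33.4449 V=35.6859[EX]; j=2 S=98.8400 intr=11.3100 cont=14.9500 V=14.9500[hold]; j=3 S=131.1954 intr=0.0000 cont=3.9220 V=3.9220[hold]; j=4 S=174.1424 intr=0.0000 cont=0.4756 V=0.4756[hold]  S*(4)=74.4641
k=3: j=0 S=64.6329 intr=45.5171 cont=43.2761 V=45.5171[EX]; j=1 S=85.7906 intr=24.3594 cont=24.0360 V=24.3594[EX]; j=2 S=113.8743 intr=0.0000 cont=8.8362 V=8.8362[hold]; j=3 S=151.1512 intr=0.0000 cont=2.0266 V=2.0266[hold]  S*(3)=85.7906
k=2: j=0 S=74.4641 intr=35.6859 cont=33.4449 V=35.6859[EX]; j=1 S=98.8400 intr=11.3100 cont=15.6860 V=15.6860[hold]; j=2 S=131.1954 intr=0.0000 cont=5.0691 V=5.0691[hold]  S*(2)=74.4641
k=1: j=0 S=85.7906 intr=24.3594 cont=24.4237 V=24.4237[hold]; j=1 S=113.8743 intr=0.0000 cont=9.7738 V=9.7738[hold]  S*(1)=-
k=0: j=0 S=98.8400 intr=11.3100 cont=16.2091 V=16.2091[hold]  S*(0)=-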